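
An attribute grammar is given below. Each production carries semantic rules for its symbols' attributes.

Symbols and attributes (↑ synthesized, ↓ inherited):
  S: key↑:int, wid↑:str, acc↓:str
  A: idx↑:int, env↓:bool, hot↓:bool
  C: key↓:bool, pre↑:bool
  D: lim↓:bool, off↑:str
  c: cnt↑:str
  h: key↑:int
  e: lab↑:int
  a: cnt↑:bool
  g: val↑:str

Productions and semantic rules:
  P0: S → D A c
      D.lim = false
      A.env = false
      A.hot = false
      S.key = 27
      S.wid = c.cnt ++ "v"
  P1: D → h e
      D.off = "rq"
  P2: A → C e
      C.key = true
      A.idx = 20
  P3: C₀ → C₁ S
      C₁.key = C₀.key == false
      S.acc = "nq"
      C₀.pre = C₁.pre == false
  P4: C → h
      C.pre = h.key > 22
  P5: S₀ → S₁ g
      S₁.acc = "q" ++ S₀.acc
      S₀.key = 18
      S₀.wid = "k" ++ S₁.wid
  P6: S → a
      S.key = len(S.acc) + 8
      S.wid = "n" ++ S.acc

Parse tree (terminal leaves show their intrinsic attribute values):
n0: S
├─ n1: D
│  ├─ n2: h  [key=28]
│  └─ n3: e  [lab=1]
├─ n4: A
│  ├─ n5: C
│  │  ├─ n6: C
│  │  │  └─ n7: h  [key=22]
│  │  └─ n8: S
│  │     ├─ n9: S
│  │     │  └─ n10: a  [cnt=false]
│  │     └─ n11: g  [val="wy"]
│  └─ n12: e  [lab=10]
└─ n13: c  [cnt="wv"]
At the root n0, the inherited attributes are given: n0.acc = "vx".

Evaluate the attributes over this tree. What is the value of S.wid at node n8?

1. n0.acc = "vx"  [given at root]
2. n1.lim = false  [false]
3. n2.key = 28  [terminal]
4. n3.lab = 1  [terminal]
5. n1.off = "rq"  ["rq"]
6. n4.env = false  [false]
7. n4.hot = false  [false]
8. n5.key = true  [true]
9. n6.key = false  [C₀.key == false]
10. n7.key = 22  [terminal]
11. n6.pre = false  [h.key > 22]
12. n8.acc = "nq"  ["nq"]
13. n9.acc = "qnq"  ["q" ++ S₀.acc]
14. n10.cnt = false  [terminal]
15. n9.key = 11  [len(S.acc) + 8]
16. n9.wid = "nqnq"  ["n" ++ S.acc]
17. n11.val = "wy"  [terminal]
18. n8.key = 18  [18]
19. n8.wid = "knqnq"  ["k" ++ S₁.wid]
20. n5.pre = true  [C₁.pre == false]
21. n12.lab = 10  [terminal]
22. n4.idx = 20  [20]
23. n13.cnt = "wv"  [terminal]
24. n0.key = 27  [27]
25. n0.wid = "wvv"  [c.cnt ++ "v"]

"knqnq"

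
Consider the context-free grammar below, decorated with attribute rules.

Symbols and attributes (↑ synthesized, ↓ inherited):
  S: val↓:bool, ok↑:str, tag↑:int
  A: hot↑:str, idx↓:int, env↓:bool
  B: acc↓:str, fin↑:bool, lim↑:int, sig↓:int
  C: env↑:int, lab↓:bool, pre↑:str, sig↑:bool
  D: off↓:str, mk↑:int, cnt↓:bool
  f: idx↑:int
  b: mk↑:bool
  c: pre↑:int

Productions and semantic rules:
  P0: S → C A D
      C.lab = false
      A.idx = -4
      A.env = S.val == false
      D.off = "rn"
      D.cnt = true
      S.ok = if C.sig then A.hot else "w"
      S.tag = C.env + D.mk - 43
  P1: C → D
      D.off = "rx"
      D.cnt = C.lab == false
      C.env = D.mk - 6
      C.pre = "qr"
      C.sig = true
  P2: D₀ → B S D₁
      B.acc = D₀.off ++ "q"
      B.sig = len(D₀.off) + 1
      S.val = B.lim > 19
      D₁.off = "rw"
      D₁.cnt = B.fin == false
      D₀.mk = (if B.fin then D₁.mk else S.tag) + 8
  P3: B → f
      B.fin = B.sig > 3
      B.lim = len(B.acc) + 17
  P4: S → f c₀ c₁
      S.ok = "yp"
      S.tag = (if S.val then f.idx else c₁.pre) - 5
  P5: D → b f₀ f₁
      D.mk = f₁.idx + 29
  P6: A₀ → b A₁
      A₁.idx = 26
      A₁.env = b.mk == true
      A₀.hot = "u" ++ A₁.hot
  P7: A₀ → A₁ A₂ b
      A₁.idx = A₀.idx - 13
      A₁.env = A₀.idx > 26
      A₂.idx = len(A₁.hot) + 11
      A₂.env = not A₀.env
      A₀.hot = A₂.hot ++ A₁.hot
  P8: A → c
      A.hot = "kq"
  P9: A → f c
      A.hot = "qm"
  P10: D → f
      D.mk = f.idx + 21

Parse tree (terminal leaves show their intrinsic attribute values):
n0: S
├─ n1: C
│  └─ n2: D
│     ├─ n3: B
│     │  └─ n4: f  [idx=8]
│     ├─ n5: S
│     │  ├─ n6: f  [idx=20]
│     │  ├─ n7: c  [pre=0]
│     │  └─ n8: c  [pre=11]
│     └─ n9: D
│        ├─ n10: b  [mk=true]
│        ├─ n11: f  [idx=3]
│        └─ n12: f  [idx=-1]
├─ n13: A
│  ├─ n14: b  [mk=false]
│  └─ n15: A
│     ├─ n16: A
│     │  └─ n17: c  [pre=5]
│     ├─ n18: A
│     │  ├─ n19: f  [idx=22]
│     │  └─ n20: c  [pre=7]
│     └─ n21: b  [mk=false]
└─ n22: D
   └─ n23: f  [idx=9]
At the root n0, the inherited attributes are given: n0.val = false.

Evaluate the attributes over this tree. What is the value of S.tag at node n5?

1. n0.val = false  [given at root]
2. n1.lab = false  [false]
3. n2.off = "rx"  ["rx"]
4. n2.cnt = true  [C.lab == false]
5. n3.acc = "rxq"  [D₀.off ++ "q"]
6. n3.sig = 3  [len(D₀.off) + 1]
7. n4.idx = 8  [terminal]
8. n3.fin = false  [B.sig > 3]
9. n3.lim = 20  [len(B.acc) + 17]
10. n5.val = true  [B.lim > 19]
11. n6.idx = 20  [terminal]
12. n7.pre = 0  [terminal]
13. n8.pre = 11  [terminal]
14. n5.ok = "yp"  ["yp"]
15. n5.tag = 15  [(if S.val then f.idx else c₁.pre) - 5]
16. n9.off = "rw"  ["rw"]
17. n9.cnt = true  [B.fin == false]
18. n10.mk = true  [terminal]
19. n11.idx = 3  [terminal]
20. n12.idx = -1  [terminal]
21. n9.mk = 28  [f₁.idx + 29]
22. n2.mk = 23  [(if B.fin then D₁.mk else S.tag) + 8]
23. n1.env = 17  [D.mk - 6]
24. n1.pre = "qr"  ["qr"]
25. n1.sig = true  [true]
26. n13.idx = -4  [-4]
27. n13.env = true  [S.val == false]
28. n14.mk = false  [terminal]
29. n15.idx = 26  [26]
30. n15.env = false  [b.mk == true]
31. n16.idx = 13  [A₀.idx - 13]
32. n16.env = false  [A₀.idx > 26]
33. n17.pre = 5  [terminal]
34. n16.hot = "kq"  ["kq"]
35. n18.idx = 13  [len(A₁.hot) + 11]
36. n18.env = true  [not A₀.env]
37. n19.idx = 22  [terminal]
38. n20.pre = 7  [terminal]
39. n18.hot = "qm"  ["qm"]
40. n21.mk = false  [terminal]
41. n15.hot = "qmkq"  [A₂.hot ++ A₁.hot]
42. n13.hot = "uqmkq"  ["u" ++ A₁.hot]
43. n22.off = "rn"  ["rn"]
44. n22.cnt = true  [true]
45. n23.idx = 9  [terminal]
46. n22.mk = 30  [f.idx + 21]
47. n0.ok = "uqmkq"  [if C.sig then A.hot else "w"]
48. n0.tag = 4  [C.env + D.mk - 43]

15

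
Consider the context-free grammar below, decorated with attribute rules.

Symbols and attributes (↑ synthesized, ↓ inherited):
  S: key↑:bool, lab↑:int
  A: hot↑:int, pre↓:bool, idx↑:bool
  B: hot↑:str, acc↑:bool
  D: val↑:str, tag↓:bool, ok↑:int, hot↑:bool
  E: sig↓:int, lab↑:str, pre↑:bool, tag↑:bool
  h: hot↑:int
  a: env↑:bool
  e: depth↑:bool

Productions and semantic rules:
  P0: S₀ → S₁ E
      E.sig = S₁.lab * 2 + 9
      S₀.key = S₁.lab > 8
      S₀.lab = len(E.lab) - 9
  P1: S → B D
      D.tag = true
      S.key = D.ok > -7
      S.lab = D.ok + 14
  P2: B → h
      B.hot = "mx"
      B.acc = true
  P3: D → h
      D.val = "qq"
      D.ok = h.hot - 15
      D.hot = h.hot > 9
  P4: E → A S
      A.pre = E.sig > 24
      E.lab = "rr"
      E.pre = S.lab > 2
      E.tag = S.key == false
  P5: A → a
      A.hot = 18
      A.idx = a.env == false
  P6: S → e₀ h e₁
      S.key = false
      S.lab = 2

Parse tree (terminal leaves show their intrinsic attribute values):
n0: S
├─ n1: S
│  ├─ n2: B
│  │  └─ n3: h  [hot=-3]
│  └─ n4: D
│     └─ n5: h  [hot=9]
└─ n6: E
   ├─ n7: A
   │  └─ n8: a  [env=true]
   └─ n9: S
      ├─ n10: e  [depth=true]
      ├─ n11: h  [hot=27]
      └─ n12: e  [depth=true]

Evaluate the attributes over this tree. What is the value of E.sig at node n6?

25

1. n3.hot = -3  [terminal]
2. n2.hot = "mx"  ["mx"]
3. n2.acc = true  [true]
4. n4.tag = true  [true]
5. n5.hot = 9  [terminal]
6. n4.val = "qq"  ["qq"]
7. n4.ok = -6  [h.hot - 15]
8. n4.hot = false  [h.hot > 9]
9. n1.key = true  [D.ok > -7]
10. n1.lab = 8  [D.ok + 14]
11. n6.sig = 25  [S₁.lab * 2 + 9]
12. n7.pre = true  [E.sig > 24]
13. n8.env = true  [terminal]
14. n7.hot = 18  [18]
15. n7.idx = false  [a.env == false]
16. n10.depth = true  [terminal]
17. n11.hot = 27  [terminal]
18. n12.depth = true  [terminal]
19. n9.key = false  [false]
20. n9.lab = 2  [2]
21. n6.lab = "rr"  ["rr"]
22. n6.pre = false  [S.lab > 2]
23. n6.tag = true  [S.key == false]
24. n0.key = false  [S₁.lab > 8]
25. n0.lab = -7  [len(E.lab) - 9]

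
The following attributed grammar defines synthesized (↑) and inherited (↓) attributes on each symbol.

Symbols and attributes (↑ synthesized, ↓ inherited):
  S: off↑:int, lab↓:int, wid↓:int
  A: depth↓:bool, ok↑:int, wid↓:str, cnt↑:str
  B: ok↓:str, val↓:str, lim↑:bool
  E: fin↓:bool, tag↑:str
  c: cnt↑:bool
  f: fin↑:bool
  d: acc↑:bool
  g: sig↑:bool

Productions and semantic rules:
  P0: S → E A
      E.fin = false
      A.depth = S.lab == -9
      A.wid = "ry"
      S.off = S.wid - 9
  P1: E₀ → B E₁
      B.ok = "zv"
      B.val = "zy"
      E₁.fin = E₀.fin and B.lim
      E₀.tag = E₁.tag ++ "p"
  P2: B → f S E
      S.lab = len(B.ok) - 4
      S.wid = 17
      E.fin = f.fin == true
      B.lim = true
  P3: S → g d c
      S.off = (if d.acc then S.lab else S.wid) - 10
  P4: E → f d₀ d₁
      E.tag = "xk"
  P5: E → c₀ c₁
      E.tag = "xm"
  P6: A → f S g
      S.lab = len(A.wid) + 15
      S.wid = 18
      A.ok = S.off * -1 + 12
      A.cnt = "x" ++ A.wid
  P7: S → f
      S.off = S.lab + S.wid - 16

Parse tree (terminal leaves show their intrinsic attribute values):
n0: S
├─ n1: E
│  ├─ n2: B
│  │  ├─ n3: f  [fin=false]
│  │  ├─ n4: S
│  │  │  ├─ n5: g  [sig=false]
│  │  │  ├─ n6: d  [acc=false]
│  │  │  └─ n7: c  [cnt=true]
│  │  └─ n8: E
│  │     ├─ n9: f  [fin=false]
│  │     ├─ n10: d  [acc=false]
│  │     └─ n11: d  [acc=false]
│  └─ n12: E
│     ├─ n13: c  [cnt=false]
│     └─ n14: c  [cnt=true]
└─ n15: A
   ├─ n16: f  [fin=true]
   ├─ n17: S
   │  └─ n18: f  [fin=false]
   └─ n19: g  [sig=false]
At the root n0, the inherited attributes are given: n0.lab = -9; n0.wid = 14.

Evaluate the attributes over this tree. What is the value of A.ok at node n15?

1. n0.lab = -9  [given at root]
2. n0.wid = 14  [given at root]
3. n1.fin = false  [false]
4. n2.ok = "zv"  ["zv"]
5. n2.val = "zy"  ["zy"]
6. n3.fin = false  [terminal]
7. n4.lab = -2  [len(B.ok) - 4]
8. n4.wid = 17  [17]
9. n5.sig = false  [terminal]
10. n6.acc = false  [terminal]
11. n7.cnt = true  [terminal]
12. n4.off = 7  [(if d.acc then S.lab else S.wid) - 10]
13. n8.fin = false  [f.fin == true]
14. n9.fin = false  [terminal]
15. n10.acc = false  [terminal]
16. n11.acc = false  [terminal]
17. n8.tag = "xk"  ["xk"]
18. n2.lim = true  [true]
19. n12.fin = false  [E₀.fin and B.lim]
20. n13.cnt = false  [terminal]
21. n14.cnt = true  [terminal]
22. n12.tag = "xm"  ["xm"]
23. n1.tag = "xmp"  [E₁.tag ++ "p"]
24. n15.depth = true  [S.lab == -9]
25. n15.wid = "ry"  ["ry"]
26. n16.fin = true  [terminal]
27. n17.lab = 17  [len(A.wid) + 15]
28. n17.wid = 18  [18]
29. n18.fin = false  [terminal]
30. n17.off = 19  [S.lab + S.wid - 16]
31. n19.sig = false  [terminal]
32. n15.ok = -7  [S.off * -1 + 12]
33. n15.cnt = "xry"  ["x" ++ A.wid]
34. n0.off = 5  [S.wid - 9]

-7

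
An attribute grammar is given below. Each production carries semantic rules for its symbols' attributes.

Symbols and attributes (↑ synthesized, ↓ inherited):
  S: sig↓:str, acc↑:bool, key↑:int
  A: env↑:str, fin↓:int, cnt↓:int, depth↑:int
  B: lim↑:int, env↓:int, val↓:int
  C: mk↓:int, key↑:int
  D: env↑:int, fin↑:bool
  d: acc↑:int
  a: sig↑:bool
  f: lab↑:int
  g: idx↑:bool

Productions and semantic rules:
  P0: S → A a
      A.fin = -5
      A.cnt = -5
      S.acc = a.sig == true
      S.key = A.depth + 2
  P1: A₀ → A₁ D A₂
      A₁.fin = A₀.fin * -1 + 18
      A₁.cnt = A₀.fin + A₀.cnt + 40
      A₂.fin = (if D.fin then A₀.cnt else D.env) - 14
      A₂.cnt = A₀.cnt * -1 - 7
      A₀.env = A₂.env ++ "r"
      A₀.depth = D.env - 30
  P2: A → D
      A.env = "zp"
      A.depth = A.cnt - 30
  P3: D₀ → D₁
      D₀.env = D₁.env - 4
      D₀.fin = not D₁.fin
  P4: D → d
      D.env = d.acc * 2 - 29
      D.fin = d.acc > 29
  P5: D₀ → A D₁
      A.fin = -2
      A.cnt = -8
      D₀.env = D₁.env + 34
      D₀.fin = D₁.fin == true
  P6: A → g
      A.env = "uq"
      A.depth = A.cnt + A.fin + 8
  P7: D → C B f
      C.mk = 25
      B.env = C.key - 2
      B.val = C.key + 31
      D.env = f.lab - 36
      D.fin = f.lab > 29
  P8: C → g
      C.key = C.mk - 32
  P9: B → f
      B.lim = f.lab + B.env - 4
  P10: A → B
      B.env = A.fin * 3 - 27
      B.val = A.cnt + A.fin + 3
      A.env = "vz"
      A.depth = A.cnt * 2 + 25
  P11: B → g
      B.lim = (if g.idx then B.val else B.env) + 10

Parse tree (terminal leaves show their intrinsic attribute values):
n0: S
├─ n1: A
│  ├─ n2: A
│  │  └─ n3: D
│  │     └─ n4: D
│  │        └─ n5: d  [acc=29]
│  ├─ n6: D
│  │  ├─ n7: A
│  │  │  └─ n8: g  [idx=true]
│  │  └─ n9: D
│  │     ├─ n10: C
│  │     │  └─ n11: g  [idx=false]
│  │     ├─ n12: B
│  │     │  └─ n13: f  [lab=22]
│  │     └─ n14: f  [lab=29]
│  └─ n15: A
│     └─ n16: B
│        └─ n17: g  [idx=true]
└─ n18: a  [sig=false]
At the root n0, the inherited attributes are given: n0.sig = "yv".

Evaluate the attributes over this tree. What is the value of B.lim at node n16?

24

1. n0.sig = "yv"  [given at root]
2. n1.fin = -5  [-5]
3. n1.cnt = -5  [-5]
4. n2.fin = 23  [A₀.fin * -1 + 18]
5. n2.cnt = 30  [A₀.fin + A₀.cnt + 40]
6. n5.acc = 29  [terminal]
7. n4.env = 29  [d.acc * 2 - 29]
8. n4.fin = false  [d.acc > 29]
9. n3.env = 25  [D₁.env - 4]
10. n3.fin = true  [not D₁.fin]
11. n2.env = "zp"  ["zp"]
12. n2.depth = 0  [A.cnt - 30]
13. n7.fin = -2  [-2]
14. n7.cnt = -8  [-8]
15. n8.idx = true  [terminal]
16. n7.env = "uq"  ["uq"]
17. n7.depth = -2  [A.cnt + A.fin + 8]
18. n10.mk = 25  [25]
19. n11.idx = false  [terminal]
20. n10.key = -7  [C.mk - 32]
21. n12.env = -9  [C.key - 2]
22. n12.val = 24  [C.key + 31]
23. n13.lab = 22  [terminal]
24. n12.lim = 9  [f.lab + B.env - 4]
25. n14.lab = 29  [terminal]
26. n9.env = -7  [f.lab - 36]
27. n9.fin = false  [f.lab > 29]
28. n6.env = 27  [D₁.env + 34]
29. n6.fin = false  [D₁.fin == true]
30. n15.fin = 13  [(if D.fin then A₀.cnt else D.env) - 14]
31. n15.cnt = -2  [A₀.cnt * -1 - 7]
32. n16.env = 12  [A.fin * 3 - 27]
33. n16.val = 14  [A.cnt + A.fin + 3]
34. n17.idx = true  [terminal]
35. n16.lim = 24  [(if g.idx then B.val else B.env) + 10]
36. n15.env = "vz"  ["vz"]
37. n15.depth = 21  [A.cnt * 2 + 25]
38. n1.env = "vzr"  [A₂.env ++ "r"]
39. n1.depth = -3  [D.env - 30]
40. n18.sig = false  [terminal]
41. n0.acc = false  [a.sig == true]
42. n0.key = -1  [A.depth + 2]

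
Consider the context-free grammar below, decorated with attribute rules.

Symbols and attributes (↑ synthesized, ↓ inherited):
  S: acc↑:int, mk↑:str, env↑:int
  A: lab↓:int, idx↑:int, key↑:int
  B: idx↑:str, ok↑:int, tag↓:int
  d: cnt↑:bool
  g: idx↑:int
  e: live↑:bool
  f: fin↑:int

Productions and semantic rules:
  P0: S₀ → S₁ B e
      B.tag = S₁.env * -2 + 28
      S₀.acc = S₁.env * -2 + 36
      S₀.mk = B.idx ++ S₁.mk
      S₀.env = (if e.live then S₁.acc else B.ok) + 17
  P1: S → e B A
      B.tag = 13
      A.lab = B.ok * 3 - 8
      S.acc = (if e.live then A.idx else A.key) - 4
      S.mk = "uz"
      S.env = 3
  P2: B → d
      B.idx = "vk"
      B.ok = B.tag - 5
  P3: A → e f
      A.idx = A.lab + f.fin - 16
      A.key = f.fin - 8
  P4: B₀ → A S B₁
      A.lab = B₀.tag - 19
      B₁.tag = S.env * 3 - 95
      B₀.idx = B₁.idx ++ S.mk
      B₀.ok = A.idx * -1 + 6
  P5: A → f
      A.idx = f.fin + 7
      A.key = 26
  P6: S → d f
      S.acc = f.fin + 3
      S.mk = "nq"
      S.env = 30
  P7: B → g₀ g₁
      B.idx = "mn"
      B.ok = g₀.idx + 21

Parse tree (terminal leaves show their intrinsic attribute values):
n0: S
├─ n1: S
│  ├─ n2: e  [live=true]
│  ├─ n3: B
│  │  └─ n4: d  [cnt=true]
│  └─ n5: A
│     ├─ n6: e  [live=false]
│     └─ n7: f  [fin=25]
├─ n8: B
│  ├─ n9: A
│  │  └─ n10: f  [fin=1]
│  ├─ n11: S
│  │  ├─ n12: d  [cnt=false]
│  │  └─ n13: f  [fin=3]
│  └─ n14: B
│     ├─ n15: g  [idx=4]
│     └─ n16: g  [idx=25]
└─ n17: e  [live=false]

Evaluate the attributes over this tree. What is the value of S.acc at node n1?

21

1. n2.live = true  [terminal]
2. n3.tag = 13  [13]
3. n4.cnt = true  [terminal]
4. n3.idx = "vk"  ["vk"]
5. n3.ok = 8  [B.tag - 5]
6. n5.lab = 16  [B.ok * 3 - 8]
7. n6.live = false  [terminal]
8. n7.fin = 25  [terminal]
9. n5.idx = 25  [A.lab + f.fin - 16]
10. n5.key = 17  [f.fin - 8]
11. n1.acc = 21  [(if e.live then A.idx else A.key) - 4]
12. n1.mk = "uz"  ["uz"]
13. n1.env = 3  [3]
14. n8.tag = 22  [S₁.env * -2 + 28]
15. n9.lab = 3  [B₀.tag - 19]
16. n10.fin = 1  [terminal]
17. n9.idx = 8  [f.fin + 7]
18. n9.key = 26  [26]
19. n12.cnt = false  [terminal]
20. n13.fin = 3  [terminal]
21. n11.acc = 6  [f.fin + 3]
22. n11.mk = "nq"  ["nq"]
23. n11.env = 30  [30]
24. n14.tag = -5  [S.env * 3 - 95]
25. n15.idx = 4  [terminal]
26. n16.idx = 25  [terminal]
27. n14.idx = "mn"  ["mn"]
28. n14.ok = 25  [g₀.idx + 21]
29. n8.idx = "mnnq"  [B₁.idx ++ S.mk]
30. n8.ok = -2  [A.idx * -1 + 6]
31. n17.live = false  [terminal]
32. n0.acc = 30  [S₁.env * -2 + 36]
33. n0.mk = "mnnquz"  [B.idx ++ S₁.mk]
34. n0.env = 15  [(if e.live then S₁.acc else B.ok) + 17]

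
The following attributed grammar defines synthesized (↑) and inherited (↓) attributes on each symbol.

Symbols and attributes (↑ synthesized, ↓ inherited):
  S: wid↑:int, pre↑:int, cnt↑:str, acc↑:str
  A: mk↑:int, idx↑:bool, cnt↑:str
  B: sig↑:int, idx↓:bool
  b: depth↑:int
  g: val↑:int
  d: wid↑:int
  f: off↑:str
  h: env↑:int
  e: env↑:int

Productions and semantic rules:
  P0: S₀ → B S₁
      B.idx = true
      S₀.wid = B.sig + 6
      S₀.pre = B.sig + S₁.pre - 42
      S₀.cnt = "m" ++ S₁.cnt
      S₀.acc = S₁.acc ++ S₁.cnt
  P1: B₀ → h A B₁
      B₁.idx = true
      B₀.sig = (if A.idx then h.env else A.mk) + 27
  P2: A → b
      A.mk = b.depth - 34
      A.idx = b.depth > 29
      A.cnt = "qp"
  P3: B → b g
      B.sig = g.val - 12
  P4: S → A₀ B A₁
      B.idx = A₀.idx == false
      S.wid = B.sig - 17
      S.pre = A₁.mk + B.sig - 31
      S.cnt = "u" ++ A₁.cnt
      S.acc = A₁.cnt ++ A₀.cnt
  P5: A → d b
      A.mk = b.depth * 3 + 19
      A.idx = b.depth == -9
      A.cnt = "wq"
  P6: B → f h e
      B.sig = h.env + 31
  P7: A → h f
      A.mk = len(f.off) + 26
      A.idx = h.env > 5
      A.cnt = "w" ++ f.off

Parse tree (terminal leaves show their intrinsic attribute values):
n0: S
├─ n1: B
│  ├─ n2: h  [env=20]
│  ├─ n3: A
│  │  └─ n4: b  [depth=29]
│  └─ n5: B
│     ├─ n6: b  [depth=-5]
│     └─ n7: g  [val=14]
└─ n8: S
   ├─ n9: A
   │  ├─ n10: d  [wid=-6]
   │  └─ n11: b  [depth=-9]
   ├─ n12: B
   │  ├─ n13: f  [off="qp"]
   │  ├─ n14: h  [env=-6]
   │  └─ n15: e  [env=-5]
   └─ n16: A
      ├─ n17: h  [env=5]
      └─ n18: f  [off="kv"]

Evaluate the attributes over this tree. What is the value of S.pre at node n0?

1. n1.idx = true  [true]
2. n2.env = 20  [terminal]
3. n4.depth = 29  [terminal]
4. n3.mk = -5  [b.depth - 34]
5. n3.idx = false  [b.depth > 29]
6. n3.cnt = "qp"  ["qp"]
7. n5.idx = true  [true]
8. n6.depth = -5  [terminal]
9. n7.val = 14  [terminal]
10. n5.sig = 2  [g.val - 12]
11. n1.sig = 22  [(if A.idx then h.env else A.mk) + 27]
12. n10.wid = -6  [terminal]
13. n11.depth = -9  [terminal]
14. n9.mk = -8  [b.depth * 3 + 19]
15. n9.idx = true  [b.depth == -9]
16. n9.cnt = "wq"  ["wq"]
17. n12.idx = false  [A₀.idx == false]
18. n13.off = "qp"  [terminal]
19. n14.env = -6  [terminal]
20. n15.env = -5  [terminal]
21. n12.sig = 25  [h.env + 31]
22. n17.env = 5  [terminal]
23. n18.off = "kv"  [terminal]
24. n16.mk = 28  [len(f.off) + 26]
25. n16.idx = false  [h.env > 5]
26. n16.cnt = "wkv"  ["w" ++ f.off]
27. n8.wid = 8  [B.sig - 17]
28. n8.pre = 22  [A₁.mk + B.sig - 31]
29. n8.cnt = "uwkv"  ["u" ++ A₁.cnt]
30. n8.acc = "wkvwq"  [A₁.cnt ++ A₀.cnt]
31. n0.wid = 28  [B.sig + 6]
32. n0.pre = 2  [B.sig + S₁.pre - 42]
33. n0.cnt = "muwkv"  ["m" ++ S₁.cnt]
34. n0.acc = "wkvwquwkv"  [S₁.acc ++ S₁.cnt]

2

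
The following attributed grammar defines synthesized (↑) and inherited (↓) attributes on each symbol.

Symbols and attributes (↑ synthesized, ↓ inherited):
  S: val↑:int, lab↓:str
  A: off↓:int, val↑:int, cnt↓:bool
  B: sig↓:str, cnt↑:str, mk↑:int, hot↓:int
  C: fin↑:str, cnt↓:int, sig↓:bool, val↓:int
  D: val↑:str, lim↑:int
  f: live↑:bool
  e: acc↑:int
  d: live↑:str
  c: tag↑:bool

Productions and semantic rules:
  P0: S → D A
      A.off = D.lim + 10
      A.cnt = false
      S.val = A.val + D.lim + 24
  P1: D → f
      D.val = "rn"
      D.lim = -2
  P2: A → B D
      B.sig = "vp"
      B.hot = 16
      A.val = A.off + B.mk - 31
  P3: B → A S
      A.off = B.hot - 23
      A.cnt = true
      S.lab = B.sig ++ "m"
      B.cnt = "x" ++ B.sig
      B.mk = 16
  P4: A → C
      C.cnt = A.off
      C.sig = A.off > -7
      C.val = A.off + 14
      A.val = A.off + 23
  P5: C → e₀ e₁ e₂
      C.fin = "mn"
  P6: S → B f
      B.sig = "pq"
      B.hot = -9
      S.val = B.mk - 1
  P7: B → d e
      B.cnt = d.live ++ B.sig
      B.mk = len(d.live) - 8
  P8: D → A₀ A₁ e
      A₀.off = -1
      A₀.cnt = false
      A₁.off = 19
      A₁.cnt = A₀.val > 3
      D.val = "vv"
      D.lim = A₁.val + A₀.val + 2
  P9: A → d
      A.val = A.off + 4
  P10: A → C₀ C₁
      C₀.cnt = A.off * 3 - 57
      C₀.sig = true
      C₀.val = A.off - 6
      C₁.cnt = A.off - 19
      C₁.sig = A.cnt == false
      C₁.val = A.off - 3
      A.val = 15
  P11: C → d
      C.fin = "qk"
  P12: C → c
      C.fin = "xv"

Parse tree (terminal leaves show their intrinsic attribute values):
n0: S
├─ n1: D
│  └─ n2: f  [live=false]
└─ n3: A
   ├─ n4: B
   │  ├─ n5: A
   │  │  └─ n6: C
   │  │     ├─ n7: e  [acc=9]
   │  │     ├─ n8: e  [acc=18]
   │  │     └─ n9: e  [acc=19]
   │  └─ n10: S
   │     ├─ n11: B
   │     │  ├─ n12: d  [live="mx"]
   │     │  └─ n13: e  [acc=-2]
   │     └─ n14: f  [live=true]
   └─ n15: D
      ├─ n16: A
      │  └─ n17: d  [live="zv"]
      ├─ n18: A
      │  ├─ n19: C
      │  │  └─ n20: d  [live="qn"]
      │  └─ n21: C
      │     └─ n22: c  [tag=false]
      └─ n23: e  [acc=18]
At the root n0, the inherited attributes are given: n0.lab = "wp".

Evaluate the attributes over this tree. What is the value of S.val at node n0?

1. n0.lab = "wp"  [given at root]
2. n2.live = false  [terminal]
3. n1.val = "rn"  ["rn"]
4. n1.lim = -2  [-2]
5. n3.off = 8  [D.lim + 10]
6. n3.cnt = false  [false]
7. n4.sig = "vp"  ["vp"]
8. n4.hot = 16  [16]
9. n5.off = -7  [B.hot - 23]
10. n5.cnt = true  [true]
11. n6.cnt = -7  [A.off]
12. n6.sig = false  [A.off > -7]
13. n6.val = 7  [A.off + 14]
14. n7.acc = 9  [terminal]
15. n8.acc = 18  [terminal]
16. n9.acc = 19  [terminal]
17. n6.fin = "mn"  ["mn"]
18. n5.val = 16  [A.off + 23]
19. n10.lab = "vpm"  [B.sig ++ "m"]
20. n11.sig = "pq"  ["pq"]
21. n11.hot = -9  [-9]
22. n12.live = "mx"  [terminal]
23. n13.acc = -2  [terminal]
24. n11.cnt = "mxpq"  [d.live ++ B.sig]
25. n11.mk = -6  [len(d.live) - 8]
26. n14.live = true  [terminal]
27. n10.val = -7  [B.mk - 1]
28. n4.cnt = "xvp"  ["x" ++ B.sig]
29. n4.mk = 16  [16]
30. n16.off = -1  [-1]
31. n16.cnt = false  [false]
32. n17.live = "zv"  [terminal]
33. n16.val = 3  [A.off + 4]
34. n18.off = 19  [19]
35. n18.cnt = false  [A₀.val > 3]
36. n19.cnt = 0  [A.off * 3 - 57]
37. n19.sig = true  [true]
38. n19.val = 13  [A.off - 6]
39. n20.live = "qn"  [terminal]
40. n19.fin = "qk"  ["qk"]
41. n21.cnt = 0  [A.off - 19]
42. n21.sig = true  [A.cnt == false]
43. n21.val = 16  [A.off - 3]
44. n22.tag = false  [terminal]
45. n21.fin = "xv"  ["xv"]
46. n18.val = 15  [15]
47. n23.acc = 18  [terminal]
48. n15.val = "vv"  ["vv"]
49. n15.lim = 20  [A₁.val + A₀.val + 2]
50. n3.val = -7  [A.off + B.mk - 31]
51. n0.val = 15  [A.val + D.lim + 24]

15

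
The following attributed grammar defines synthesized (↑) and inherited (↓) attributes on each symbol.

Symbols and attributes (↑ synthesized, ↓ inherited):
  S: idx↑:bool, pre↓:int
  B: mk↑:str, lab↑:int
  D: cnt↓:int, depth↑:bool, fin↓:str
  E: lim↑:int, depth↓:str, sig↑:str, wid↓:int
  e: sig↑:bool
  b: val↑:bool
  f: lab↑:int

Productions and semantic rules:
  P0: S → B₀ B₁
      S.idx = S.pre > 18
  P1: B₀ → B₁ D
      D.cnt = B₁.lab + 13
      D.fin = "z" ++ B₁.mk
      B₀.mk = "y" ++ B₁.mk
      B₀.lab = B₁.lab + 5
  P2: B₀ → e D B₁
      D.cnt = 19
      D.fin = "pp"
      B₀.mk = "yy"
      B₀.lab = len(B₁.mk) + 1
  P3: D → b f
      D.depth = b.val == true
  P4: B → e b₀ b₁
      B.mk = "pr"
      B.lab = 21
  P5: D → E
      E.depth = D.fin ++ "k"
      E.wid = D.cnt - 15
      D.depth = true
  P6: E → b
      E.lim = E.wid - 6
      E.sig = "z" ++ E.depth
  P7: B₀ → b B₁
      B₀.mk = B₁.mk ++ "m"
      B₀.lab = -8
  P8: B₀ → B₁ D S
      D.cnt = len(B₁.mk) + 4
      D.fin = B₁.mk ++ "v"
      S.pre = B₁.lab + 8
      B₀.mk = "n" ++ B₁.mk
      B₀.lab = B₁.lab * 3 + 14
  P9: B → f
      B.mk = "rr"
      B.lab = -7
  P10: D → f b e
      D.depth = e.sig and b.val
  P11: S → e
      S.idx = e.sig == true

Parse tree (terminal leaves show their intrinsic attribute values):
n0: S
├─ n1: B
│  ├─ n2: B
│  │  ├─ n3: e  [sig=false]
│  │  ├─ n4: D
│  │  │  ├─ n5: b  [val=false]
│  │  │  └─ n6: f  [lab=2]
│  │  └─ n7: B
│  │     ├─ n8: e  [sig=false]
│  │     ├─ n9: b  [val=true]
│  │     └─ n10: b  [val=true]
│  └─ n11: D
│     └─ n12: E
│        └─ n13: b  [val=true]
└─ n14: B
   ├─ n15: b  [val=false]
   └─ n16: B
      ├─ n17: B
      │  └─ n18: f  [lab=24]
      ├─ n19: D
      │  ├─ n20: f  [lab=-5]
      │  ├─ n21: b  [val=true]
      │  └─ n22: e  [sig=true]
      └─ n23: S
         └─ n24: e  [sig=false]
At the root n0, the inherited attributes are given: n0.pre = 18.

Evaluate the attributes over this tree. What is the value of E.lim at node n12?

1. n0.pre = 18  [given at root]
2. n3.sig = false  [terminal]
3. n4.cnt = 19  [19]
4. n4.fin = "pp"  ["pp"]
5. n5.val = false  [terminal]
6. n6.lab = 2  [terminal]
7. n4.depth = false  [b.val == true]
8. n8.sig = false  [terminal]
9. n9.val = true  [terminal]
10. n10.val = true  [terminal]
11. n7.mk = "pr"  ["pr"]
12. n7.lab = 21  [21]
13. n2.mk = "yy"  ["yy"]
14. n2.lab = 3  [len(B₁.mk) + 1]
15. n11.cnt = 16  [B₁.lab + 13]
16. n11.fin = "zyy"  ["z" ++ B₁.mk]
17. n12.depth = "zyyk"  [D.fin ++ "k"]
18. n12.wid = 1  [D.cnt - 15]
19. n13.val = true  [terminal]
20. n12.lim = -5  [E.wid - 6]
21. n12.sig = "zzyyk"  ["z" ++ E.depth]
22. n11.depth = true  [true]
23. n1.mk = "yyy"  ["y" ++ B₁.mk]
24. n1.lab = 8  [B₁.lab + 5]
25. n15.val = false  [terminal]
26. n18.lab = 24  [terminal]
27. n17.mk = "rr"  ["rr"]
28. n17.lab = -7  [-7]
29. n19.cnt = 6  [len(B₁.mk) + 4]
30. n19.fin = "rrv"  [B₁.mk ++ "v"]
31. n20.lab = -5  [terminal]
32. n21.val = true  [terminal]
33. n22.sig = true  [terminal]
34. n19.depth = true  [e.sig and b.val]
35. n23.pre = 1  [B₁.lab + 8]
36. n24.sig = false  [terminal]
37. n23.idx = false  [e.sig == true]
38. n16.mk = "nrr"  ["n" ++ B₁.mk]
39. n16.lab = -7  [B₁.lab * 3 + 14]
40. n14.mk = "nrrm"  [B₁.mk ++ "m"]
41. n14.lab = -8  [-8]
42. n0.idx = false  [S.pre > 18]

-5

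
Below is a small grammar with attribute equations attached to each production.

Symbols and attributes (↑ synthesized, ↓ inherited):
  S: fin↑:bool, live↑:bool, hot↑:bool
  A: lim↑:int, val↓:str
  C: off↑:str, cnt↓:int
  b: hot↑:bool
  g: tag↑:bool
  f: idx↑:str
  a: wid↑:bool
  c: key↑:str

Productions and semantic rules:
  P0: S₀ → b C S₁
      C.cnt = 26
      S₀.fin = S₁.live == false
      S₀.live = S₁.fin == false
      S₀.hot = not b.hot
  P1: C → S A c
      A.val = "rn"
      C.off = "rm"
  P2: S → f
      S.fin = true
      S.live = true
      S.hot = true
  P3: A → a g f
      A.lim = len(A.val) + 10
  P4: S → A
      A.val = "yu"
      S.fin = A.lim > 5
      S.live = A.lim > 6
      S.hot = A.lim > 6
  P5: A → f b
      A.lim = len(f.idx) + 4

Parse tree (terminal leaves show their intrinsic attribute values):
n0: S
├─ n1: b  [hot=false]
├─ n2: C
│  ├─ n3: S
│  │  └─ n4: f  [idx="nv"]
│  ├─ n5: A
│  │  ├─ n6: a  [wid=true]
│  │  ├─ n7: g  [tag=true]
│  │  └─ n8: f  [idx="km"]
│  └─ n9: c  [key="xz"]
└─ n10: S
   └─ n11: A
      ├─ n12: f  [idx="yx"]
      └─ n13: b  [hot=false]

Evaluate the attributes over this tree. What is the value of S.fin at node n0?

1. n1.hot = false  [terminal]
2. n2.cnt = 26  [26]
3. n4.idx = "nv"  [terminal]
4. n3.fin = true  [true]
5. n3.live = true  [true]
6. n3.hot = true  [true]
7. n5.val = "rn"  ["rn"]
8. n6.wid = true  [terminal]
9. n7.tag = true  [terminal]
10. n8.idx = "km"  [terminal]
11. n5.lim = 12  [len(A.val) + 10]
12. n9.key = "xz"  [terminal]
13. n2.off = "rm"  ["rm"]
14. n11.val = "yu"  ["yu"]
15. n12.idx = "yx"  [terminal]
16. n13.hot = false  [terminal]
17. n11.lim = 6  [len(f.idx) + 4]
18. n10.fin = true  [A.lim > 5]
19. n10.live = false  [A.lim > 6]
20. n10.hot = false  [A.lim > 6]
21. n0.fin = true  [S₁.live == false]
22. n0.live = false  [S₁.fin == false]
23. n0.hot = true  [not b.hot]

true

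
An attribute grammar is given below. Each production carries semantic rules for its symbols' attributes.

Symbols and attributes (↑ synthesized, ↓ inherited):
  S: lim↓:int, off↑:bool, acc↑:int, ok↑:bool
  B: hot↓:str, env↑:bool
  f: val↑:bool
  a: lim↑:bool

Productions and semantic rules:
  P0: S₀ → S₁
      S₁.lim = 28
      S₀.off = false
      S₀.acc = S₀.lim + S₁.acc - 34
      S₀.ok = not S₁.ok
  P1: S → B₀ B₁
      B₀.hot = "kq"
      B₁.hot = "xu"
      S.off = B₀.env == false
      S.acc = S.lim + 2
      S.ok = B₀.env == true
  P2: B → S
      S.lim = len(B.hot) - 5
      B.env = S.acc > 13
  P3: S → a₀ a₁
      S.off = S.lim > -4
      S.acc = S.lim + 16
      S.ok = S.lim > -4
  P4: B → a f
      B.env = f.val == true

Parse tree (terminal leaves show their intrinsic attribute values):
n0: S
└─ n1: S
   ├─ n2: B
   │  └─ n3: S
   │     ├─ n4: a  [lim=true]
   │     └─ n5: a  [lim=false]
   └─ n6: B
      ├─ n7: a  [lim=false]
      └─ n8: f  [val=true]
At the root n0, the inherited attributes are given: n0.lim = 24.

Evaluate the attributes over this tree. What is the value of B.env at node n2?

false

1. n0.lim = 24  [given at root]
2. n1.lim = 28  [28]
3. n2.hot = "kq"  ["kq"]
4. n3.lim = -3  [len(B.hot) - 5]
5. n4.lim = true  [terminal]
6. n5.lim = false  [terminal]
7. n3.off = true  [S.lim > -4]
8. n3.acc = 13  [S.lim + 16]
9. n3.ok = true  [S.lim > -4]
10. n2.env = false  [S.acc > 13]
11. n6.hot = "xu"  ["xu"]
12. n7.lim = false  [terminal]
13. n8.val = true  [terminal]
14. n6.env = true  [f.val == true]
15. n1.off = true  [B₀.env == false]
16. n1.acc = 30  [S.lim + 2]
17. n1.ok = false  [B₀.env == true]
18. n0.off = false  [false]
19. n0.acc = 20  [S₀.lim + S₁.acc - 34]
20. n0.ok = true  [not S₁.ok]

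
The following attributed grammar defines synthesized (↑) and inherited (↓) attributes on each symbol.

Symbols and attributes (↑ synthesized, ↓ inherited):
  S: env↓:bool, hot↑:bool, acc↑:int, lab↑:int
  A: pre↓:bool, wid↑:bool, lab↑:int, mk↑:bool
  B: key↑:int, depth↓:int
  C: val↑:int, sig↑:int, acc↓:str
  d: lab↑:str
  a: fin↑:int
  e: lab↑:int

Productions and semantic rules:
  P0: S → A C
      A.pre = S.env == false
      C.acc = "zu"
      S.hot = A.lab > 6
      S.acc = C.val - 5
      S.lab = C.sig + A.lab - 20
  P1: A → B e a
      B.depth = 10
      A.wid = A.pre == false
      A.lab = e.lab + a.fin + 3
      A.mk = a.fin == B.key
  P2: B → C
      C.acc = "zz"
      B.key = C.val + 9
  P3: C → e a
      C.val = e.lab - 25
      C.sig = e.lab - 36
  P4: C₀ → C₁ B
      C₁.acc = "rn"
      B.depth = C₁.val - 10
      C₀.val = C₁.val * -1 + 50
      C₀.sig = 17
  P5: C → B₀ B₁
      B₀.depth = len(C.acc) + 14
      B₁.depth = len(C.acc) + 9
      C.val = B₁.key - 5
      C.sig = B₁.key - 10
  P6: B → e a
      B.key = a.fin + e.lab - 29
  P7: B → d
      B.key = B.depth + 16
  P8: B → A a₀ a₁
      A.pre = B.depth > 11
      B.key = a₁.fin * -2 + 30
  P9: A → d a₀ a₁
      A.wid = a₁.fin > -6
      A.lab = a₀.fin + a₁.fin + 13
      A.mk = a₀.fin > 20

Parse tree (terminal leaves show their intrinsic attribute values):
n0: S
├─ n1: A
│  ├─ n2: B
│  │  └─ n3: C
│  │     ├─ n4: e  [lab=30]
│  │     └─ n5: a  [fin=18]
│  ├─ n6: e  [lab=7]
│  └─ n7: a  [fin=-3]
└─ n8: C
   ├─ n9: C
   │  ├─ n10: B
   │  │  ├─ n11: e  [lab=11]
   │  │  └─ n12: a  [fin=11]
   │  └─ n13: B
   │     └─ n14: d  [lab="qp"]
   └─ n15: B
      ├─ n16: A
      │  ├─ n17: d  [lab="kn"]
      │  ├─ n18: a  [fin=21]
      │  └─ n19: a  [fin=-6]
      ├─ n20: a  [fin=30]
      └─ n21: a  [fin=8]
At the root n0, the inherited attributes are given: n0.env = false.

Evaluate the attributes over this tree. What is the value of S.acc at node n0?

1. n0.env = false  [given at root]
2. n1.pre = true  [S.env == false]
3. n2.depth = 10  [10]
4. n3.acc = "zz"  ["zz"]
5. n4.lab = 30  [terminal]
6. n5.fin = 18  [terminal]
7. n3.val = 5  [e.lab - 25]
8. n3.sig = -6  [e.lab - 36]
9. n2.key = 14  [C.val + 9]
10. n6.lab = 7  [terminal]
11. n7.fin = -3  [terminal]
12. n1.wid = false  [A.pre == false]
13. n1.lab = 7  [e.lab + a.fin + 3]
14. n1.mk = false  [a.fin == B.key]
15. n8.acc = "zu"  ["zu"]
16. n9.acc = "rn"  ["rn"]
17. n10.depth = 16  [len(C.acc) + 14]
18. n11.lab = 11  [terminal]
19. n12.fin = 11  [terminal]
20. n10.key = -7  [a.fin + e.lab - 29]
21. n13.depth = 11  [len(C.acc) + 9]
22. n14.lab = "qp"  [terminal]
23. n13.key = 27  [B.depth + 16]
24. n9.val = 22  [B₁.key - 5]
25. n9.sig = 17  [B₁.key - 10]
26. n15.depth = 12  [C₁.val - 10]
27. n16.pre = true  [B.depth > 11]
28. n17.lab = "kn"  [terminal]
29. n18.fin = 21  [terminal]
30. n19.fin = -6  [terminal]
31. n16.wid = false  [a₁.fin > -6]
32. n16.lab = 28  [a₀.fin + a₁.fin + 13]
33. n16.mk = true  [a₀.fin > 20]
34. n20.fin = 30  [terminal]
35. n21.fin = 8  [terminal]
36. n15.key = 14  [a₁.fin * -2 + 30]
37. n8.val = 28  [C₁.val * -1 + 50]
38. n8.sig = 17  [17]
39. n0.hot = true  [A.lab > 6]
40. n0.acc = 23  [C.val - 5]
41. n0.lab = 4  [C.sig + A.lab - 20]

23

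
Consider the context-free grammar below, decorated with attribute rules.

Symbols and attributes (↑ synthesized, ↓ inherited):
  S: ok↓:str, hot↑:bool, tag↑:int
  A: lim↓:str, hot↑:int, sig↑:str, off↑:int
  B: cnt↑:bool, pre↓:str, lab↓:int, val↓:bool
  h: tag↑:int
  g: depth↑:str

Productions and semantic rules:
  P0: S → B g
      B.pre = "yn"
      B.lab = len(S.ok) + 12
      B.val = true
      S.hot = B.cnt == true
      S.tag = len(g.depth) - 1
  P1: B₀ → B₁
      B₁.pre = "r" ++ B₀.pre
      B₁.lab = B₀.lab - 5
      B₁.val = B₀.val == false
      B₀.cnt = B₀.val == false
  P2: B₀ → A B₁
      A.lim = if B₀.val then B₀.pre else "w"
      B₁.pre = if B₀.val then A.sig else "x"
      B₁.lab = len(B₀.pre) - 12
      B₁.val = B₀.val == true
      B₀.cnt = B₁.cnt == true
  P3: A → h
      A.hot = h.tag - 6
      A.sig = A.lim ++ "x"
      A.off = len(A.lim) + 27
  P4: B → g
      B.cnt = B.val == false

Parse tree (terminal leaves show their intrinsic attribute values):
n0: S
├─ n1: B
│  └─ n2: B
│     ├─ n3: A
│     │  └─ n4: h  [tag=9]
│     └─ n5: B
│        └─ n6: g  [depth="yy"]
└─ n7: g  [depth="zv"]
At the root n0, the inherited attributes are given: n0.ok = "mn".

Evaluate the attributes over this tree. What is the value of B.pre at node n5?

"x"

1. n0.ok = "mn"  [given at root]
2. n1.pre = "yn"  ["yn"]
3. n1.lab = 14  [len(S.ok) + 12]
4. n1.val = true  [true]
5. n2.pre = "ryn"  ["r" ++ B₀.pre]
6. n2.lab = 9  [B₀.lab - 5]
7. n2.val = false  [B₀.val == false]
8. n3.lim = "w"  [if B₀.val then B₀.pre else "w"]
9. n4.tag = 9  [terminal]
10. n3.hot = 3  [h.tag - 6]
11. n3.sig = "wx"  [A.lim ++ "x"]
12. n3.off = 28  [len(A.lim) + 27]
13. n5.pre = "x"  [if B₀.val then A.sig else "x"]
14. n5.lab = -9  [len(B₀.pre) - 12]
15. n5.val = false  [B₀.val == true]
16. n6.depth = "yy"  [terminal]
17. n5.cnt = true  [B.val == false]
18. n2.cnt = true  [B₁.cnt == true]
19. n1.cnt = false  [B₀.val == false]
20. n7.depth = "zv"  [terminal]
21. n0.hot = false  [B.cnt == true]
22. n0.tag = 1  [len(g.depth) - 1]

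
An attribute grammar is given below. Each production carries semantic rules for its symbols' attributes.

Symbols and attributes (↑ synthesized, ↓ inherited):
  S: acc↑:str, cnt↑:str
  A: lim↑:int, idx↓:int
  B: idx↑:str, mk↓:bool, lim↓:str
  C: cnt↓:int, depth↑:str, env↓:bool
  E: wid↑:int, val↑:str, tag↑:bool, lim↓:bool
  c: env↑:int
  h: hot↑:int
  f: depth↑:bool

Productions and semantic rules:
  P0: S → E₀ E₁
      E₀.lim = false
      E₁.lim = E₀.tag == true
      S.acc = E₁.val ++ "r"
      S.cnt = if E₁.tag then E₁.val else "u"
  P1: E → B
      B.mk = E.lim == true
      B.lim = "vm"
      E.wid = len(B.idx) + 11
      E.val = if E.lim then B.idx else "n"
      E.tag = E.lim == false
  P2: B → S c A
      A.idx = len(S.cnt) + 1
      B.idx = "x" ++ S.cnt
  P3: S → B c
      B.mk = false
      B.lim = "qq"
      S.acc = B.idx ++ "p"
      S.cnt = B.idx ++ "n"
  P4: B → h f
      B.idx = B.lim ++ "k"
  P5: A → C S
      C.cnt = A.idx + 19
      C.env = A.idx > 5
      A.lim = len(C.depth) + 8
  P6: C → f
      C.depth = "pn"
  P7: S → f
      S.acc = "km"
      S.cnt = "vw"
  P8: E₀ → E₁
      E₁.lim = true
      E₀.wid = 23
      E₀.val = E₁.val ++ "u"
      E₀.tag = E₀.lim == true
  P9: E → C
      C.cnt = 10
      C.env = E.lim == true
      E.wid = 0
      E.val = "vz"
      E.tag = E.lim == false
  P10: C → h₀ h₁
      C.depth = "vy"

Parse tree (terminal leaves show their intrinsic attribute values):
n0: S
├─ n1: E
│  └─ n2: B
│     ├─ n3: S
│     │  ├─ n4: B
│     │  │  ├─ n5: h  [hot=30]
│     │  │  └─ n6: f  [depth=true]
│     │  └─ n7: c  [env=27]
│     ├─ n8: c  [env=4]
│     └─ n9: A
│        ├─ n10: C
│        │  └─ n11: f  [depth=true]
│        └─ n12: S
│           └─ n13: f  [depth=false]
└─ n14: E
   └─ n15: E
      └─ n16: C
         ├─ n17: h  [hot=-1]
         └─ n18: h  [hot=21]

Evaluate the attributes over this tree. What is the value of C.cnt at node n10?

1. n1.lim = false  [false]
2. n2.mk = false  [E.lim == true]
3. n2.lim = "vm"  ["vm"]
4. n4.mk = false  [false]
5. n4.lim = "qq"  ["qq"]
6. n5.hot = 30  [terminal]
7. n6.depth = true  [terminal]
8. n4.idx = "qqk"  [B.lim ++ "k"]
9. n7.env = 27  [terminal]
10. n3.acc = "qqkp"  [B.idx ++ "p"]
11. n3.cnt = "qqkn"  [B.idx ++ "n"]
12. n8.env = 4  [terminal]
13. n9.idx = 5  [len(S.cnt) + 1]
14. n10.cnt = 24  [A.idx + 19]
15. n10.env = false  [A.idx > 5]
16. n11.depth = true  [terminal]
17. n10.depth = "pn"  ["pn"]
18. n13.depth = false  [terminal]
19. n12.acc = "km"  ["km"]
20. n12.cnt = "vw"  ["vw"]
21. n9.lim = 10  [len(C.depth) + 8]
22. n2.idx = "xqqkn"  ["x" ++ S.cnt]
23. n1.wid = 16  [len(B.idx) + 11]
24. n1.val = "n"  [if E.lim then B.idx else "n"]
25. n1.tag = true  [E.lim == false]
26. n14.lim = true  [E₀.tag == true]
27. n15.lim = true  [true]
28. n16.cnt = 10  [10]
29. n16.env = true  [E.lim == true]
30. n17.hot = -1  [terminal]
31. n18.hot = 21  [terminal]
32. n16.depth = "vy"  ["vy"]
33. n15.wid = 0  [0]
34. n15.val = "vz"  ["vz"]
35. n15.tag = false  [E.lim == false]
36. n14.wid = 23  [23]
37. n14.val = "vzu"  [E₁.val ++ "u"]
38. n14.tag = true  [E₀.lim == true]
39. n0.acc = "vzur"  [E₁.val ++ "r"]
40. n0.cnt = "vzu"  [if E₁.tag then E₁.val else "u"]

24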